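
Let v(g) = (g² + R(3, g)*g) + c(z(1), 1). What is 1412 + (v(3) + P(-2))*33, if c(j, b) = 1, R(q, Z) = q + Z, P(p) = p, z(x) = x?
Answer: 2270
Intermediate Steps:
R(q, Z) = Z + q
v(g) = 1 + g² + g*(3 + g) (v(g) = (g² + (g + 3)*g) + 1 = (g² + (3 + g)*g) + 1 = (g² + g*(3 + g)) + 1 = 1 + g² + g*(3 + g))
1412 + (v(3) + P(-2))*33 = 1412 + ((1 + 3² + 3*(3 + 3)) - 2)*33 = 1412 + ((1 + 9 + 3*6) - 2)*33 = 1412 + ((1 + 9 + 18) - 2)*33 = 1412 + (28 - 2)*33 = 1412 + 26*33 = 1412 + 858 = 2270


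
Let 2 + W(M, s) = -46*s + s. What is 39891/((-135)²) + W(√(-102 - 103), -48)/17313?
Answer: 81106937/35058825 ≈ 2.3135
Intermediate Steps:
W(M, s) = -2 - 45*s (W(M, s) = -2 + (-46*s + s) = -2 - 45*s)
39891/((-135)²) + W(√(-102 - 103), -48)/17313 = 39891/((-135)²) + (-2 - 45*(-48))/17313 = 39891/18225 + (-2 + 2160)*(1/17313) = 39891*(1/18225) + 2158*(1/17313) = 13297/6075 + 2158/17313 = 81106937/35058825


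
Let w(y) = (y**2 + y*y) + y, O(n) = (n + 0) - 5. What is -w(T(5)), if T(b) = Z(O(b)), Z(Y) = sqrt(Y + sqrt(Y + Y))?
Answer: 0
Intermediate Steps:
O(n) = -5 + n (O(n) = n - 5 = -5 + n)
Z(Y) = sqrt(Y + sqrt(2)*sqrt(Y)) (Z(Y) = sqrt(Y + sqrt(2*Y)) = sqrt(Y + sqrt(2)*sqrt(Y)))
T(b) = sqrt(-5 + b + sqrt(2)*sqrt(-5 + b)) (T(b) = sqrt((-5 + b) + sqrt(2)*sqrt(-5 + b)) = sqrt(-5 + b + sqrt(2)*sqrt(-5 + b)))
w(y) = y + 2*y**2 (w(y) = (y**2 + y**2) + y = 2*y**2 + y = y + 2*y**2)
-w(T(5)) = -sqrt(-5 + 5 + sqrt(2)*sqrt(-5 + 5))*(1 + 2*sqrt(-5 + 5 + sqrt(2)*sqrt(-5 + 5))) = -sqrt(-5 + 5 + sqrt(2)*sqrt(0))*(1 + 2*sqrt(-5 + 5 + sqrt(2)*sqrt(0))) = -sqrt(-5 + 5 + sqrt(2)*0)*(1 + 2*sqrt(-5 + 5 + sqrt(2)*0)) = -sqrt(-5 + 5 + 0)*(1 + 2*sqrt(-5 + 5 + 0)) = -sqrt(0)*(1 + 2*sqrt(0)) = -0*(1 + 2*0) = -0*(1 + 0) = -0 = -1*0 = 0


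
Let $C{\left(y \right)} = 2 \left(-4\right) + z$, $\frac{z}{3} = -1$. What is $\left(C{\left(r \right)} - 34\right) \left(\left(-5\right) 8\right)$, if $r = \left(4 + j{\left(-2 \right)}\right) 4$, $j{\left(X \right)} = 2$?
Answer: $1800$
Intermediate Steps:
$z = -3$ ($z = 3 \left(-1\right) = -3$)
$r = 24$ ($r = \left(4 + 2\right) 4 = 6 \cdot 4 = 24$)
$C{\left(y \right)} = -11$ ($C{\left(y \right)} = 2 \left(-4\right) - 3 = -8 - 3 = -11$)
$\left(C{\left(r \right)} - 34\right) \left(\left(-5\right) 8\right) = \left(-11 - 34\right) \left(\left(-5\right) 8\right) = \left(-45\right) \left(-40\right) = 1800$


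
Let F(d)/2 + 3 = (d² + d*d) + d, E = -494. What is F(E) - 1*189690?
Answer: 785460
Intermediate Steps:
F(d) = -6 + 2*d + 4*d² (F(d) = -6 + 2*((d² + d*d) + d) = -6 + 2*((d² + d²) + d) = -6 + 2*(2*d² + d) = -6 + 2*(d + 2*d²) = -6 + (2*d + 4*d²) = -6 + 2*d + 4*d²)
F(E) - 1*189690 = (-6 + 2*(-494) + 4*(-494)²) - 1*189690 = (-6 - 988 + 4*244036) - 189690 = (-6 - 988 + 976144) - 189690 = 975150 - 189690 = 785460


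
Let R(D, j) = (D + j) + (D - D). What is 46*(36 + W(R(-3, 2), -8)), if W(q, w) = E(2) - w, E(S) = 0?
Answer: 2024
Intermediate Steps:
R(D, j) = D + j (R(D, j) = (D + j) + 0 = D + j)
W(q, w) = -w (W(q, w) = 0 - w = -w)
46*(36 + W(R(-3, 2), -8)) = 46*(36 - 1*(-8)) = 46*(36 + 8) = 46*44 = 2024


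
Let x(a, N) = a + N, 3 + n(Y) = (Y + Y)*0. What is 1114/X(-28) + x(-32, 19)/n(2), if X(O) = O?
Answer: -1489/42 ≈ -35.452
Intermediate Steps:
n(Y) = -3 (n(Y) = -3 + (Y + Y)*0 = -3 + (2*Y)*0 = -3 + 0 = -3)
x(a, N) = N + a
1114/X(-28) + x(-32, 19)/n(2) = 1114/(-28) + (19 - 32)/(-3) = 1114*(-1/28) - 13*(-⅓) = -557/14 + 13/3 = -1489/42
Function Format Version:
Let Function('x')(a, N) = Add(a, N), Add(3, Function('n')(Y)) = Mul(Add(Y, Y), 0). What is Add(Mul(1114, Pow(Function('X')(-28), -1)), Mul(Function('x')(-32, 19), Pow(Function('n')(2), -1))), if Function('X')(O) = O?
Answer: Rational(-1489, 42) ≈ -35.452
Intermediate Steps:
Function('n')(Y) = -3 (Function('n')(Y) = Add(-3, Mul(Add(Y, Y), 0)) = Add(-3, Mul(Mul(2, Y), 0)) = Add(-3, 0) = -3)
Function('x')(a, N) = Add(N, a)
Add(Mul(1114, Pow(Function('X')(-28), -1)), Mul(Function('x')(-32, 19), Pow(Function('n')(2), -1))) = Add(Mul(1114, Pow(-28, -1)), Mul(Add(19, -32), Pow(-3, -1))) = Add(Mul(1114, Rational(-1, 28)), Mul(-13, Rational(-1, 3))) = Add(Rational(-557, 14), Rational(13, 3)) = Rational(-1489, 42)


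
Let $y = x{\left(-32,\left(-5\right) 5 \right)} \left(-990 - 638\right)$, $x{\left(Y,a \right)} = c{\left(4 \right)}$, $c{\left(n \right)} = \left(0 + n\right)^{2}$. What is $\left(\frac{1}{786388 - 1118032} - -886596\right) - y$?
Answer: $\frac{302672906735}{331644} \approx 9.1264 \cdot 10^{5}$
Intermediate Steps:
$c{\left(n \right)} = n^{2}$
$x{\left(Y,a \right)} = 16$ ($x{\left(Y,a \right)} = 4^{2} = 16$)
$y = -26048$ ($y = 16 \left(-990 - 638\right) = 16 \left(-1628\right) = -26048$)
$\left(\frac{1}{786388 - 1118032} - -886596\right) - y = \left(\frac{1}{786388 - 1118032} - -886596\right) - -26048 = \left(\frac{1}{-331644} + 886596\right) + 26048 = \left(- \frac{1}{331644} + 886596\right) + 26048 = \frac{294034243823}{331644} + 26048 = \frac{302672906735}{331644}$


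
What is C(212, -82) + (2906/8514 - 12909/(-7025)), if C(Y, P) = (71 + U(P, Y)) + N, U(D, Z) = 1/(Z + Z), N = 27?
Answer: 1270288362737/12679900200 ≈ 100.18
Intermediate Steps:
U(D, Z) = 1/(2*Z)
C(Y, P) = 98 + 1/(2*Y) (C(Y, P) = (71 + 1/(2*Y)) + 27 = 98 + 1/(2*Y))
C(212, -82) + (2906/8514 - 12909/(-7025)) = (98 + (1/2)/212) + (2906/8514 - 12909/(-7025)) = (98 + (1/2)*(1/212)) + (2906*(1/8514) - 12909*(-1/7025)) = (98 + 1/424) + (1453/4257 + 12909/7025) = 41553/424 + 65160938/29905425 = 1270288362737/12679900200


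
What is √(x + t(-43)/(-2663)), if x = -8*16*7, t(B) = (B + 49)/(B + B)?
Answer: I*√11748630385049/114509 ≈ 29.933*I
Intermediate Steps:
t(B) = (49 + B)/(2*B) (t(B) = (49 + B)/((2*B)) = (49 + B)*(1/(2*B)) = (49 + B)/(2*B))
x = -896 (x = -128*7 = -896)
√(x + t(-43)/(-2663)) = √(-896 + ((½)*(49 - 43)/(-43))/(-2663)) = √(-896 + ((½)*(-1/43)*6)*(-1/2663)) = √(-896 - 3/43*(-1/2663)) = √(-896 + 3/114509) = √(-102600061/114509) = I*√11748630385049/114509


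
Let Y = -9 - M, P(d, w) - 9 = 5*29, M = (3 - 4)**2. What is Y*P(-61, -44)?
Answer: -1540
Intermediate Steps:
M = 1 (M = (-1)**2 = 1)
P(d, w) = 154 (P(d, w) = 9 + 5*29 = 9 + 145 = 154)
Y = -10 (Y = -9 - 1*1 = -9 - 1 = -10)
Y*P(-61, -44) = -10*154 = -1540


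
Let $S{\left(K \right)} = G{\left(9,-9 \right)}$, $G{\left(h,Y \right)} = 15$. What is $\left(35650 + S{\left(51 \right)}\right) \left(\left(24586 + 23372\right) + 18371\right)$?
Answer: $2365623785$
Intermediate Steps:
$S{\left(K \right)} = 15$
$\left(35650 + S{\left(51 \right)}\right) \left(\left(24586 + 23372\right) + 18371\right) = \left(35650 + 15\right) \left(\left(24586 + 23372\right) + 18371\right) = 35665 \left(47958 + 18371\right) = 35665 \cdot 66329 = 2365623785$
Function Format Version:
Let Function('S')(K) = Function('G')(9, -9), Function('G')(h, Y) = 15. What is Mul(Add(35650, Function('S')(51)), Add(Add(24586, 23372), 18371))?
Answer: 2365623785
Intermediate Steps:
Function('S')(K) = 15
Mul(Add(35650, Function('S')(51)), Add(Add(24586, 23372), 18371)) = Mul(Add(35650, 15), Add(Add(24586, 23372), 18371)) = Mul(35665, Add(47958, 18371)) = Mul(35665, 66329) = 2365623785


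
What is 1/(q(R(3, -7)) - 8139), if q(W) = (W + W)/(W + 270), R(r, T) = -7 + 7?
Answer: -1/8139 ≈ -0.00012287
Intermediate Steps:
R(r, T) = 0
q(W) = 2*W/(270 + W) (q(W) = (2*W)/(270 + W) = 2*W/(270 + W))
1/(q(R(3, -7)) - 8139) = 1/(2*0/(270 + 0) - 8139) = 1/(2*0/270 - 8139) = 1/(2*0*(1/270) - 8139) = 1/(0 - 8139) = 1/(-8139) = -1/8139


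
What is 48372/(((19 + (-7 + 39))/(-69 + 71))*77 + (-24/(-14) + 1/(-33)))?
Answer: 22347864/907915 ≈ 24.615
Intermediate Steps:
48372/(((19 + (-7 + 39))/(-69 + 71))*77 + (-24/(-14) + 1/(-33))) = 48372/(((19 + 32)/2)*77 + (-24*(-1/14) + 1*(-1/33))) = 48372/((51*(½))*77 + (12/7 - 1/33)) = 48372/((51/2)*77 + 389/231) = 48372/(3927/2 + 389/231) = 48372/(907915/462) = 48372*(462/907915) = 22347864/907915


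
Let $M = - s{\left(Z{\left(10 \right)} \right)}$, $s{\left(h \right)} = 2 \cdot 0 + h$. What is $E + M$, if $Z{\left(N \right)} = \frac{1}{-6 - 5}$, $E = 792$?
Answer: $\frac{8713}{11} \approx 792.09$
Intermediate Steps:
$Z{\left(N \right)} = - \frac{1}{11}$ ($Z{\left(N \right)} = \frac{1}{-11} = - \frac{1}{11}$)
$s{\left(h \right)} = h$ ($s{\left(h \right)} = 0 + h = h$)
$M = \frac{1}{11}$ ($M = \left(-1\right) \left(- \frac{1}{11}\right) = \frac{1}{11} \approx 0.090909$)
$E + M = 792 + \frac{1}{11} = \frac{8713}{11}$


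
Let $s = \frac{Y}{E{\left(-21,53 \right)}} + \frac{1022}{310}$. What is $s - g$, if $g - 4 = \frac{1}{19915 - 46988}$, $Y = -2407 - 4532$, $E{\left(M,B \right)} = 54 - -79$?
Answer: $- \frac{29510686451}{558109895} \approx -52.876$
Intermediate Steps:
$E{\left(M,B \right)} = 133$ ($E{\left(M,B \right)} = 54 + 79 = 133$)
$Y = -6939$ ($Y = -2407 - 4532 = -6939$)
$g = \frac{108291}{27073}$ ($g = 4 + \frac{1}{19915 - 46988} = 4 + \frac{1}{-27073} = 4 - \frac{1}{27073} = \frac{108291}{27073} \approx 4.0$)
$s = - \frac{1007582}{20615}$ ($s = - \frac{6939}{133} + \frac{1022}{310} = \left(-6939\right) \frac{1}{133} + 1022 \cdot \frac{1}{310} = - \frac{6939}{133} + \frac{511}{155} = - \frac{1007582}{20615} \approx -48.876$)
$s - g = - \frac{1007582}{20615} - \frac{108291}{27073} = - \frac{29510686451}{558109895}$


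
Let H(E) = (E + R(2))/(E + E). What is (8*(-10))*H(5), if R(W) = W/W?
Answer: -48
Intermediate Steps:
R(W) = 1
H(E) = (1 + E)/(2*E) (H(E) = (E + 1)/(E + E) = (1 + E)/((2*E)) = (1 + E)*(1/(2*E)) = (1 + E)/(2*E))
(8*(-10))*H(5) = (8*(-10))*((½)*(1 + 5)/5) = -40*6/5 = -80*⅗ = -48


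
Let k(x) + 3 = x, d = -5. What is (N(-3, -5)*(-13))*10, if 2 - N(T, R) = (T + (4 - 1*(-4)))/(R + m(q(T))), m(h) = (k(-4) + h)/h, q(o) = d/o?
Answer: -13910/41 ≈ -339.27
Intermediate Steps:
k(x) = -3 + x
q(o) = -5/o
m(h) = (-7 + h)/h (m(h) = ((-3 - 4) + h)/h = (-7 + h)/h)
N(T, R) = 2 - (8 + T)/(R - T*(-7 - 5/T)/5) (N(T, R) = 2 - (T + (4 - 1*(-4)))/(R + (-7 - 5/T)/((-5/T))) = 2 - (T + (4 + 4))/(R + (-T/5)*(-7 - 5/T)) = 2 - (T + 8)/(R - T*(-7 - 5/T)/5) = 2 - (8 + T)/(R - T*(-7 - 5/T)/5))
(N(-3, -5)*(-13))*10 = (((-30 + 9*(-3) + 10*(-5))/(5 + 5*(-5) + 7*(-3)))*(-13))*10 = (((-30 - 27 - 50)/(5 - 25 - 21))*(-13))*10 = ((-107/(-41))*(-13))*10 = (-1/41*(-107)*(-13))*10 = ((107/41)*(-13))*10 = -1391/41*10 = -13910/41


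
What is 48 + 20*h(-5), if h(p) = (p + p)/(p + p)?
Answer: 68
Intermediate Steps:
h(p) = 1 (h(p) = (2*p)/((2*p)) = (2*p)*(1/(2*p)) = 1)
48 + 20*h(-5) = 48 + 20*1 = 48 + 20 = 68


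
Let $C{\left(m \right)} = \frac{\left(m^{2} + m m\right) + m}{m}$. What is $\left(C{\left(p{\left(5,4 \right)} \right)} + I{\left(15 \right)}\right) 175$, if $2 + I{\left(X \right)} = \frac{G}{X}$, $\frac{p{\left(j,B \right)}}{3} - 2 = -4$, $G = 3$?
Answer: $-2240$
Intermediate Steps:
$p{\left(j,B \right)} = -6$ ($p{\left(j,B \right)} = 6 + 3 \left(-4\right) = 6 - 12 = -6$)
$C{\left(m \right)} = \frac{m + 2 m^{2}}{m}$ ($C{\left(m \right)} = \frac{\left(m^{2} + m^{2}\right) + m}{m} = \frac{2 m^{2} + m}{m} = \frac{m + 2 m^{2}}{m}$)
$I{\left(X \right)} = -2 + \frac{3}{X}$
$\left(C{\left(p{\left(5,4 \right)} \right)} + I{\left(15 \right)}\right) 175 = \left(\left(1 + 2 \left(-6\right)\right) - \left(2 - \frac{3}{15}\right)\right) 175 = \left(\left(1 - 12\right) + \left(-2 + 3 \cdot \frac{1}{15}\right)\right) 175 = \left(-11 + \left(-2 + \frac{1}{5}\right)\right) 175 = \left(-11 - \frac{9}{5}\right) 175 = \left(- \frac{64}{5}\right) 175 = -2240$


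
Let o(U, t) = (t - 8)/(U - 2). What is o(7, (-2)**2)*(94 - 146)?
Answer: 208/5 ≈ 41.600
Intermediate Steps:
o(U, t) = (-8 + t)/(-2 + U)
o(7, (-2)**2)*(94 - 146) = ((-8 + (-2)**2)/(-2 + 7))*(94 - 146) = ((-8 + 4)/5)*(-52) = ((1/5)*(-4))*(-52) = -4/5*(-52) = 208/5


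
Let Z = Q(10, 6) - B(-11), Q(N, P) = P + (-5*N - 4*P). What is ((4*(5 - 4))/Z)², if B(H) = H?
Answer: 16/3249 ≈ 0.0049246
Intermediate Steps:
Q(N, P) = -5*N - 3*P
Z = -57 (Z = (-5*10 - 3*6) - 1*(-11) = (-50 - 18) + 11 = -68 + 11 = -57)
((4*(5 - 4))/Z)² = ((4*(5 - 4))/(-57))² = ((4*1)*(-1/57))² = (4*(-1/57))² = (-4/57)² = 16/3249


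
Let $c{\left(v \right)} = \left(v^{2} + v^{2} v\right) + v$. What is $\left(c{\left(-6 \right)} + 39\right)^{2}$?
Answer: $21609$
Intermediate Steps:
$c{\left(v \right)} = v + v^{2} + v^{3}$ ($c{\left(v \right)} = \left(v^{2} + v^{3}\right) + v = v + v^{2} + v^{3}$)
$\left(c{\left(-6 \right)} + 39\right)^{2} = \left(- 6 \left(1 - 6 + \left(-6\right)^{2}\right) + 39\right)^{2} = \left(- 6 \left(1 - 6 + 36\right) + 39\right)^{2} = \left(\left(-6\right) 31 + 39\right)^{2} = \left(-186 + 39\right)^{2} = \left(-147\right)^{2} = 21609$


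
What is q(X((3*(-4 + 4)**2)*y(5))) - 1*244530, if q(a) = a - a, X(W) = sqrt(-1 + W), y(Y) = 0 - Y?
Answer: -244530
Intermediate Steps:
y(Y) = -Y
q(a) = 0
q(X((3*(-4 + 4)**2)*y(5))) - 1*244530 = 0 - 1*244530 = 0 - 244530 = -244530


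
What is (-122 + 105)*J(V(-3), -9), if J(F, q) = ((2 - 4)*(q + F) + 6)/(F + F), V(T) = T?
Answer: 85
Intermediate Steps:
J(F, q) = (6 - 2*F - 2*q)/(2*F) (J(F, q) = (-2*(F + q) + 6)/((2*F)) = ((-2*F - 2*q) + 6)*(1/(2*F)) = (6 - 2*F - 2*q)*(1/(2*F)) = (6 - 2*F - 2*q)/(2*F))
(-122 + 105)*J(V(-3), -9) = (-122 + 105)*((3 - 1*(-3) - 1*(-9))/(-3)) = -(-17)*(3 + 3 + 9)/3 = -(-17)*15/3 = -17*(-5) = 85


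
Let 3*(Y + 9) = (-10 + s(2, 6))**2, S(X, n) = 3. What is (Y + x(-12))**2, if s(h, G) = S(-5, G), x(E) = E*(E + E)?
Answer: 784996/9 ≈ 87222.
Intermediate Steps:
x(E) = 2*E**2 (x(E) = E*(2*E) = 2*E**2)
s(h, G) = 3
Y = 22/3 (Y = -9 + (-10 + 3)**2/3 = -9 + (1/3)*(-7)**2 = -9 + (1/3)*49 = -9 + 49/3 = 22/3 ≈ 7.3333)
(Y + x(-12))**2 = (22/3 + 2*(-12)**2)**2 = (22/3 + 2*144)**2 = (22/3 + 288)**2 = (886/3)**2 = 784996/9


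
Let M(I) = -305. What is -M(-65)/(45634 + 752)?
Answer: 305/46386 ≈ 0.0065753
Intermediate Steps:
-M(-65)/(45634 + 752) = -(-305)/(45634 + 752) = -(-305)/46386 = -1*(-305/46386) = 305/46386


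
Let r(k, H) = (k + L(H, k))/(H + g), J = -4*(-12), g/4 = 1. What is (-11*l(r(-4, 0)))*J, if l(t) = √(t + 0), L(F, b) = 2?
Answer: -264*I*√2 ≈ -373.35*I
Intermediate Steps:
g = 4 (g = 4*1 = 4)
J = 48
r(k, H) = (2 + k)/(4 + H) (r(k, H) = (k + 2)/(H + 4) = (2 + k)/(4 + H))
l(t) = √t
(-11*l(r(-4, 0)))*J = -11*√(2 - 4)/√(4 + 0)*48 = -11*I*√2/2*48 = -264*I*√2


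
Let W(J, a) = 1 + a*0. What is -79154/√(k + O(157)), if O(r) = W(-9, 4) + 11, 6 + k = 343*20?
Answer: -39577*√6866/3433 ≈ -955.26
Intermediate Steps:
W(J, a) = 1 (W(J, a) = 1 + 0 = 1)
k = 6854 (k = -6 + 343*20 = -6 + 6860 = 6854)
O(r) = 12 (O(r) = 1 + 11 = 12)
-79154/√(k + O(157)) = -79154/√(6854 + 12) = -79154*√6866/6866 = -39577*√6866/3433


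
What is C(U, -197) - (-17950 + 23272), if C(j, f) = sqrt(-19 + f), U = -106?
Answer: -5322 + 6*I*sqrt(6) ≈ -5322.0 + 14.697*I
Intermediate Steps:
C(U, -197) - (-17950 + 23272) = sqrt(-19 - 197) - (-17950 + 23272) = sqrt(-216) - 1*5322 = 6*I*sqrt(6) - 5322 = -5322 + 6*I*sqrt(6)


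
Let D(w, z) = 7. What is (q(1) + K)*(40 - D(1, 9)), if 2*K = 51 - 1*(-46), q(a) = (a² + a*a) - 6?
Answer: 2937/2 ≈ 1468.5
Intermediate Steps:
q(a) = -6 + 2*a² (q(a) = (a² + a²) - 6 = 2*a² - 6 = -6 + 2*a²)
K = 97/2 (K = (51 - 1*(-46))/2 = (51 + 46)/2 = (½)*97 = 97/2 ≈ 48.500)
(q(1) + K)*(40 - D(1, 9)) = ((-6 + 2*1²) + 97/2)*(40 - 1*7) = ((-6 + 2*1) + 97/2)*(40 - 7) = ((-6 + 2) + 97/2)*33 = (-4 + 97/2)*33 = (89/2)*33 = 2937/2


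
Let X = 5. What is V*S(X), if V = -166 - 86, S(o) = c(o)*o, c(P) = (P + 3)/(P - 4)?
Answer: -10080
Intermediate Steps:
c(P) = (3 + P)/(-4 + P)
S(o) = o*(3 + o)/(-4 + o) (S(o) = ((3 + o)/(-4 + o))*o = o*(3 + o)/(-4 + o))
V = -252
V*S(X) = -1260*(3 + 5)/(-4 + 5) = -1260*8/1 = -1260*8 = -252*40 = -10080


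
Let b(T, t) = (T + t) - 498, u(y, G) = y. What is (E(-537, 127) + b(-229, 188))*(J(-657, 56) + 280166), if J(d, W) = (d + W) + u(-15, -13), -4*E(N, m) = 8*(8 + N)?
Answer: 145086450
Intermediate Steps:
E(N, m) = -16 - 2*N (E(N, m) = -2*(8 + N) = -(64 + 8*N)/4 = -16 - 2*N)
b(T, t) = -498 + T + t
J(d, W) = -15 + W + d (J(d, W) = (d + W) - 15 = (W + d) - 15 = -15 + W + d)
(E(-537, 127) + b(-229, 188))*(J(-657, 56) + 280166) = ((-16 - 2*(-537)) + (-498 - 229 + 188))*((-15 + 56 - 657) + 280166) = ((-16 + 1074) - 539)*(-616 + 280166) = (1058 - 539)*279550 = 519*279550 = 145086450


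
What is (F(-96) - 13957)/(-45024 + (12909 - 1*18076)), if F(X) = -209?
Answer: 14166/50191 ≈ 0.28224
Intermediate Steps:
(F(-96) - 13957)/(-45024 + (12909 - 1*18076)) = (-209 - 13957)/(-45024 + (12909 - 1*18076)) = -14166/(-45024 + (12909 - 18076)) = -14166/(-45024 - 5167) = -14166/(-50191) = -14166*(-1/50191) = 14166/50191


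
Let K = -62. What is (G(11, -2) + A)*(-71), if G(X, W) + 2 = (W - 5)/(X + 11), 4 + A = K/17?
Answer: 264617/374 ≈ 707.53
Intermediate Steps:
A = -130/17 (A = -4 - 62/17 = -130/17 ≈ -7.6471)
G(X, W) = -2 + (-5 + W)/(11 + X) (G(X, W) = -2 + (W - 5)/(X + 11) = -2 + (-5 + W)/(11 + X))
(G(11, -2) + A)*(-71) = ((-27 - 2 - 2*11)/(11 + 11) - 130/17)*(-71) = ((-27 - 2 - 22)/22 - 130/17)*(-71) = ((1/22)*(-51) - 130/17)*(-71) = (-51/22 - 130/17)*(-71) = -3727/374*(-71) = 264617/374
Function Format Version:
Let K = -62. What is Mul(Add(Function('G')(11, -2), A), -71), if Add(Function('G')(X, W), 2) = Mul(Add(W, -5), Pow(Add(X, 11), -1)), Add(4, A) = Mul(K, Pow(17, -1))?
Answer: Rational(264617, 374) ≈ 707.53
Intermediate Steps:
A = Rational(-130, 17) (A = Add(-4, Mul(-62, Pow(17, -1))) = Add(-4, Mul(-62, Rational(1, 17))) = Add(-4, Rational(-62, 17)) = Rational(-130, 17) ≈ -7.6471)
Function('G')(X, W) = Add(-2, Mul(Pow(Add(11, X), -1), Add(-5, W))) (Function('G')(X, W) = Add(-2, Mul(Add(W, -5), Pow(Add(X, 11), -1))) = Add(-2, Mul(Add(-5, W), Pow(Add(11, X), -1))) = Add(-2, Mul(Pow(Add(11, X), -1), Add(-5, W))))
Mul(Add(Function('G')(11, -2), A), -71) = Mul(Add(Mul(Pow(Add(11, 11), -1), Add(-27, -2, Mul(-2, 11))), Rational(-130, 17)), -71) = Mul(Add(Mul(Pow(22, -1), Add(-27, -2, -22)), Rational(-130, 17)), -71) = Mul(Add(Mul(Rational(1, 22), -51), Rational(-130, 17)), -71) = Mul(Add(Rational(-51, 22), Rational(-130, 17)), -71) = Mul(Rational(-3727, 374), -71) = Rational(264617, 374)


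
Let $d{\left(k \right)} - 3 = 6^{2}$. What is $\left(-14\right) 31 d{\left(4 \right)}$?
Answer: $-16926$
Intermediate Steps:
$d{\left(k \right)} = 39$ ($d{\left(k \right)} = 3 + 6^{2} = 3 + 36 = 39$)
$\left(-14\right) 31 d{\left(4 \right)} = \left(-14\right) 31 \cdot 39 = \left(-434\right) 39 = -16926$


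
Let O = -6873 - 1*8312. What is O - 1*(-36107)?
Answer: 20922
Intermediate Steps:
O = -15185 (O = -6873 - 8312 = -15185)
O - 1*(-36107) = -15185 - 1*(-36107) = -15185 + 36107 = 20922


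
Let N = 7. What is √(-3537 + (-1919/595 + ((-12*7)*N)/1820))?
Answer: I*√211831800635/7735 ≈ 59.503*I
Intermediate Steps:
√(-3537 + (-1919/595 + ((-12*7)*N)/1820)) = √(-3537 + (-1919/595 + (-12*7*7)/1820)) = √(-3537 + (-1919*1/595 - 84*7*(1/1820))) = √(-3537 + (-1919/595 - 588*1/1820)) = √(-3537 + (-1919/595 - 21/65)) = √(-3537 - 27446/7735) = √(-27386141/7735) = I*√211831800635/7735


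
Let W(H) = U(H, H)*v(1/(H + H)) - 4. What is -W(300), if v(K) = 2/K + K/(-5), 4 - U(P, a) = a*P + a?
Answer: 40633190213/375 ≈ 1.0836e+8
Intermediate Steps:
U(P, a) = 4 - a - P*a (U(P, a) = 4 - (a*P + a) = 4 - (P*a + a) = 4 - (a + P*a) = 4 + (-a - P*a) = 4 - a - P*a)
v(K) = 2/K - K/5 (v(K) = 2/K + K*(-⅕) = 2/K - K/5)
W(H) = -4 + (4*H - 1/(10*H))*(4 - H - H²) (W(H) = (4 - H - H*H)*(2/(1/(H + H)) - 1/(5*(H + H))) - 4 = (4 - H - H²)*(2/(1/(2*H)) - 1/(2*H)/5) - 4 = (4 - H - H²)*(2/((1/(2*H))) - 1/(10*H)) - 4 = (4 - H - H²)*(2*(2*H) - 1/(10*H)) - 4 = (4 - H - H²)*(4*H - 1/(10*H)) - 4 = (4*H - 1/(10*H))*(4 - H - H²) - 4 = -4 + (4*H - 1/(10*H))*(4 - H - H²))
-W(300) = -(-40*300 - (-1 + 40*300²)*(-4 + 300 + 300²))/(10*300) = -(-12000 - (-1 + 40*90000)*(-4 + 300 + 90000))/(10*300) = -(-12000 - 1*(-1 + 3600000)*90296)/(10*300) = -(-12000 - 1*3599999*90296)/(10*300) = -(-12000 - 325065509704)/(10*300) = -(-325065521704)/(10*300) = -1*(-40633190213/375) = 40633190213/375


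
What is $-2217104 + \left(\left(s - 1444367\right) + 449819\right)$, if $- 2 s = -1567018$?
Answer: $-2428143$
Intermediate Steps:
$s = 783509$ ($s = \left(- \frac{1}{2}\right) \left(-1567018\right) = 783509$)
$-2217104 + \left(\left(s - 1444367\right) + 449819\right) = -2217104 + \left(\left(783509 - 1444367\right) + 449819\right) = -2217104 + \left(-660858 + 449819\right) = -2217104 - 211039 = -2428143$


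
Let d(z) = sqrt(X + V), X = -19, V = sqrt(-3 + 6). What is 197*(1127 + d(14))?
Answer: 222019 + 197*sqrt(-19 + sqrt(3)) ≈ 2.2202e+5 + 818.63*I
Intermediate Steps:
V = sqrt(3) ≈ 1.7320
d(z) = sqrt(-19 + sqrt(3))
197*(1127 + d(14)) = 197*(1127 + sqrt(-19 + sqrt(3))) = 222019 + 197*sqrt(-19 + sqrt(3))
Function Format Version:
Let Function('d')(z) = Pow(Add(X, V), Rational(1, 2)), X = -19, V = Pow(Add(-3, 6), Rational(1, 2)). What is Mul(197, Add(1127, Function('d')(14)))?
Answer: Add(222019, Mul(197, Pow(Add(-19, Pow(3, Rational(1, 2))), Rational(1, 2)))) ≈ Add(2.2202e+5, Mul(818.63, I))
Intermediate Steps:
V = Pow(3, Rational(1, 2)) ≈ 1.7320
Function('d')(z) = Pow(Add(-19, Pow(3, Rational(1, 2))), Rational(1, 2))
Mul(197, Add(1127, Function('d')(14))) = Mul(197, Add(1127, Pow(Add(-19, Pow(3, Rational(1, 2))), Rational(1, 2)))) = Add(222019, Mul(197, Pow(Add(-19, Pow(3, Rational(1, 2))), Rational(1, 2))))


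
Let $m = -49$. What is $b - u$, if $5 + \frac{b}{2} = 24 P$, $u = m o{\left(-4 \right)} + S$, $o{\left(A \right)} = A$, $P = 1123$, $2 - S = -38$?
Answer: $53658$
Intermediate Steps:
$S = 40$ ($S = 2 - -38 = 2 + 38 = 40$)
$u = 236$ ($u = \left(-49\right) \left(-4\right) + 40 = 196 + 40 = 236$)
$b = 53894$ ($b = -10 + 2 \cdot 24 \cdot 1123 = -10 + 2 \cdot 26952 = -10 + 53904 = 53894$)
$b - u = 53894 - 236 = 53658$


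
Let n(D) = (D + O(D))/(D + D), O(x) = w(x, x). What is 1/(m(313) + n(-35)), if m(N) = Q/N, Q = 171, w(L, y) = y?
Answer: 313/484 ≈ 0.64669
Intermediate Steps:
O(x) = x
n(D) = 1 (n(D) = (D + D)/(D + D) = (2*D)/((2*D)) = (2*D)*(1/(2*D)) = 1)
m(N) = 171/N
1/(m(313) + n(-35)) = 1/(171/313 + 1) = 1/(484/313) = 313/484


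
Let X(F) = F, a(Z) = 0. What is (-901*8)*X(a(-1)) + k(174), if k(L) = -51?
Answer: -51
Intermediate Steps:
(-901*8)*X(a(-1)) + k(174) = -901*8*0 - 51 = -7208*0 - 51 = 0 - 51 = -51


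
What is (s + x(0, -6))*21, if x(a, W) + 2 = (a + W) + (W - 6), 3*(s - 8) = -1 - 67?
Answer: -728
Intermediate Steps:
s = -44/3 (s = 8 + (-1 - 67)/3 = 8 + (1/3)*(-68) = 8 - 68/3 = -44/3 ≈ -14.667)
x(a, W) = -8 + a + 2*W (x(a, W) = -2 + ((a + W) + (W - 6)) = -2 + ((W + a) + (-6 + W)) = -2 + (-6 + a + 2*W) = -8 + a + 2*W)
(s + x(0, -6))*21 = (-44/3 + (-8 + 0 + 2*(-6)))*21 = (-44/3 + (-8 + 0 - 12))*21 = (-44/3 - 20)*21 = -104/3*21 = -728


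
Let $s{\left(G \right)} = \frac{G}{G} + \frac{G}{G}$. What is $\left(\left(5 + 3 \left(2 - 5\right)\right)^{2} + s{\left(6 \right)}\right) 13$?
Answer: $234$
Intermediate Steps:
$s{\left(G \right)} = 2$ ($s{\left(G \right)} = 1 + 1 = 2$)
$\left(\left(5 + 3 \left(2 - 5\right)\right)^{2} + s{\left(6 \right)}\right) 13 = \left(\left(5 + 3 \left(2 - 5\right)\right)^{2} + 2\right) 13 = \left(\left(5 + 3 \left(-3\right)\right)^{2} + 2\right) 13 = \left(\left(5 - 9\right)^{2} + 2\right) 13 = \left(\left(-4\right)^{2} + 2\right) 13 = \left(16 + 2\right) 13 = 18 \cdot 13 = 234$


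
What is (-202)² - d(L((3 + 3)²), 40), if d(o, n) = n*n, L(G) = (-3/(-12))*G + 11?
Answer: 39204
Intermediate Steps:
L(G) = 11 + G/4 (L(G) = (-3*(-1/12))*G + 11 = G/4 + 11 = 11 + G/4)
d(o, n) = n²
(-202)² - d(L((3 + 3)²), 40) = (-202)² - 1*40² = 40804 - 1*1600 = 40804 - 1600 = 39204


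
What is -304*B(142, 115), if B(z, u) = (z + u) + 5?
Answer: -79648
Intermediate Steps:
B(z, u) = 5 + u + z (B(z, u) = (u + z) + 5 = 5 + u + z)
-304*B(142, 115) = -304*(5 + 115 + 142) = -304*262 = -79648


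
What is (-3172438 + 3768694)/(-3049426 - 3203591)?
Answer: -198752/2084339 ≈ -0.095355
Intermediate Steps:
(-3172438 + 3768694)/(-3049426 - 3203591) = 596256/(-6253017) = 596256*(-1/6253017) = -198752/2084339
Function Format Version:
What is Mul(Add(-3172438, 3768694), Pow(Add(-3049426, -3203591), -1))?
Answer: Rational(-198752, 2084339) ≈ -0.095355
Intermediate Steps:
Mul(Add(-3172438, 3768694), Pow(Add(-3049426, -3203591), -1)) = Mul(596256, Pow(-6253017, -1)) = Mul(596256, Rational(-1, 6253017)) = Rational(-198752, 2084339)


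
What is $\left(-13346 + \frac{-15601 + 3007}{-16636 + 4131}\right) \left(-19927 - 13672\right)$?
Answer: $\frac{5606972090464}{12505} \approx 4.4838 \cdot 10^{8}$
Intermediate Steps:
$\left(-13346 + \frac{-15601 + 3007}{-16636 + 4131}\right) \left(-19927 - 13672\right) = \left(-13346 - \frac{12594}{-12505}\right) \left(-33599\right) = \left(-13346 - - \frac{12594}{12505}\right) \left(-33599\right) = \left(-13346 + \frac{12594}{12505}\right) \left(-33599\right) = \left(- \frac{166879136}{12505}\right) \left(-33599\right) = \frac{5606972090464}{12505}$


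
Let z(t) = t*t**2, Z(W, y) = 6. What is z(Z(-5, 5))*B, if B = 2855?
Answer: 616680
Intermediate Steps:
z(t) = t**3
z(Z(-5, 5))*B = 6**3*2855 = 216*2855 = 616680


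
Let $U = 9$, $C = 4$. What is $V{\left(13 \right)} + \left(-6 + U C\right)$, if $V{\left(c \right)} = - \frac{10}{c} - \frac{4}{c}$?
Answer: $\frac{376}{13} \approx 28.923$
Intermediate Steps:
$V{\left(c \right)} = - \frac{14}{c}$
$V{\left(13 \right)} + \left(-6 + U C\right) = - \frac{14}{13} + \left(-6 + 9 \cdot 4\right) = \left(-14\right) \frac{1}{13} + \left(-6 + 36\right) = - \frac{14}{13} + 30 = \frac{376}{13}$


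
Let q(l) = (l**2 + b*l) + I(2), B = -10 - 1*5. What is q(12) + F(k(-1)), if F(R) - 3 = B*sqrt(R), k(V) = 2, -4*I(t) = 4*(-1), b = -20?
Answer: -92 - 15*sqrt(2) ≈ -113.21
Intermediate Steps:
I(t) = 1 (I(t) = -(-1) = -1/4*(-4) = 1)
B = -15 (B = -10 - 5 = -15)
q(l) = 1 + l**2 - 20*l (q(l) = (l**2 - 20*l) + 1 = 1 + l**2 - 20*l)
F(R) = 3 - 15*sqrt(R)
q(12) + F(k(-1)) = (1 + 12**2 - 20*12) + (3 - 15*sqrt(2)) = (1 + 144 - 240) + (3 - 15*sqrt(2)) = -95 + (3 - 15*sqrt(2)) = -92 - 15*sqrt(2)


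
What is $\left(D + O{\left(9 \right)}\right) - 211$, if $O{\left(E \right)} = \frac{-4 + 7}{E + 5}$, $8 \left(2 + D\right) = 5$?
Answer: $- \frac{11881}{56} \approx -212.16$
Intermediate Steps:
$D = - \frac{11}{8}$ ($D = -2 + \frac{1}{8} \cdot 5 = -2 + \frac{5}{8} = - \frac{11}{8} \approx -1.375$)
$O{\left(E \right)} = \frac{3}{5 + E}$
$\left(D + O{\left(9 \right)}\right) - 211 = \left(- \frac{11}{8} + \frac{3}{5 + 9}\right) - 211 = \left(- \frac{11}{8} + \frac{3}{14}\right) - 211 = - \frac{65}{56} - 211 = - \frac{11881}{56}$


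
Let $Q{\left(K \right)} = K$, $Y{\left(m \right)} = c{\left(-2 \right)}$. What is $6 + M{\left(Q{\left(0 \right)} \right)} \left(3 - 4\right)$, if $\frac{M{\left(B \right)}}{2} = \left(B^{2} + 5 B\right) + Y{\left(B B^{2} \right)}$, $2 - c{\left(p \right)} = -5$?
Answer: $-8$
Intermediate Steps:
$c{\left(p \right)} = 7$ ($c{\left(p \right)} = 2 - -5 = 2 + 5 = 7$)
$Y{\left(m \right)} = 7$
$M{\left(B \right)} = 14 + 2 B^{2} + 10 B$ ($M{\left(B \right)} = 2 \left(\left(B^{2} + 5 B\right) + 7\right) = 2 \left(7 + B^{2} + 5 B\right) = 14 + 2 B^{2} + 10 B$)
$6 + M{\left(Q{\left(0 \right)} \right)} \left(3 - 4\right) = 6 + \left(14 + 2 \cdot 0^{2} + 10 \cdot 0\right) \left(3 - 4\right) = 6 + \left(14 + 2 \cdot 0 + 0\right) \left(3 - 4\right) = 6 + \left(14 + 0 + 0\right) \left(-1\right) = 6 + 14 \left(-1\right) = 6 - 14 = -8$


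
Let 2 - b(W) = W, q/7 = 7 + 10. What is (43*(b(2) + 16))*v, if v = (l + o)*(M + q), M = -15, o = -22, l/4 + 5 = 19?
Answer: 2432768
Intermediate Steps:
l = 56 (l = -20 + 4*19 = -20 + 76 = 56)
q = 119 (q = 7*(7 + 10) = 7*17 = 119)
b(W) = 2 - W
v = 3536 (v = (56 - 22)*(-15 + 119) = 34*104 = 3536)
(43*(b(2) + 16))*v = (43*((2 - 1*2) + 16))*3536 = (43*((2 - 2) + 16))*3536 = (43*(0 + 16))*3536 = (43*16)*3536 = 688*3536 = 2432768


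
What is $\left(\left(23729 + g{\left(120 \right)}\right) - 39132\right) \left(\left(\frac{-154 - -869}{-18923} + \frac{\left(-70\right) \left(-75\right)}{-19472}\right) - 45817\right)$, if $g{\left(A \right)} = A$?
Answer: $\frac{129005649799110753}{184234328} \approx 7.0023 \cdot 10^{8}$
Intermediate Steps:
$\left(\left(23729 + g{\left(120 \right)}\right) - 39132\right) \left(\left(\frac{-154 - -869}{-18923} + \frac{\left(-70\right) \left(-75\right)}{-19472}\right) - 45817\right) = \left(\left(23729 + 120\right) - 39132\right) \left(\left(\frac{-154 - -869}{-18923} + \frac{\left(-70\right) \left(-75\right)}{-19472}\right) - 45817\right) = \left(23849 - 39132\right) \left(\left(\left(-154 + 869\right) \left(- \frac{1}{18923}\right) + 5250 \left(- \frac{1}{19472}\right)\right) - 45817\right) = - 15283 \left(\left(715 \left(- \frac{1}{18923}\right) - \frac{2625}{9736}\right) - 45817\right) = - 15283 \left(\left(- \frac{715}{18923} - \frac{2625}{9736}\right) - 45817\right) = - 15283 \left(- \frac{56634115}{184234328} - 45817\right) = \left(-15283\right) \left(- \frac{8441120840091}{184234328}\right) = \frac{129005649799110753}{184234328}$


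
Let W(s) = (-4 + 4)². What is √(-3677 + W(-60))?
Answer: I*√3677 ≈ 60.638*I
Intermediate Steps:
W(s) = 0 (W(s) = 0² = 0)
√(-3677 + W(-60)) = √(-3677 + 0) = √(-3677) = I*√3677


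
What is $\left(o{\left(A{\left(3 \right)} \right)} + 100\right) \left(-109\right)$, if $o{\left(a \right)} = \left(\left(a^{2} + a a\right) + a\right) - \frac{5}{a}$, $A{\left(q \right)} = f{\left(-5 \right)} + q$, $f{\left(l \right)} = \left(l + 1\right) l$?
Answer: $- \frac{2960222}{23} \approx -1.2871 \cdot 10^{5}$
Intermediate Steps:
$f{\left(l \right)} = l \left(1 + l\right)$ ($f{\left(l \right)} = \left(1 + l\right) l = l \left(1 + l\right)$)
$A{\left(q \right)} = 20 + q$ ($A{\left(q \right)} = - 5 \left(1 - 5\right) + q = \left(-5\right) \left(-4\right) + q = 20 + q$)
$o{\left(a \right)} = a - \frac{5}{a} + 2 a^{2}$ ($o{\left(a \right)} = \left(\left(a^{2} + a^{2}\right) + a\right) - \frac{5}{a} = \left(2 a^{2} + a\right) - \frac{5}{a} = \left(a + 2 a^{2}\right) - \frac{5}{a} = a - \frac{5}{a} + 2 a^{2}$)
$\left(o{\left(A{\left(3 \right)} \right)} + 100\right) \left(-109\right) = \left(\left(\left(20 + 3\right) - \frac{5}{20 + 3} + 2 \left(20 + 3\right)^{2}\right) + 100\right) \left(-109\right) = \left(\left(23 - \frac{5}{23} + 2 \cdot 23^{2}\right) + 100\right) \left(-109\right) = \left(\left(23 - \frac{5}{23} + 2 \cdot 529\right) + 100\right) \left(-109\right) = \left(\left(23 - \frac{5}{23} + 1058\right) + 100\right) \left(-109\right) = \left(\frac{24858}{23} + 100\right) \left(-109\right) = \frac{27158}{23} \left(-109\right) = - \frac{2960222}{23}$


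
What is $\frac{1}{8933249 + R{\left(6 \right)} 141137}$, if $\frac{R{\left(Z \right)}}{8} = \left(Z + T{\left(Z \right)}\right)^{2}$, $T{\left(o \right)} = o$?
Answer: $\frac{1}{171523073} \approx 5.8301 \cdot 10^{-9}$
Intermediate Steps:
$R{\left(Z \right)} = 32 Z^{2}$ ($R{\left(Z \right)} = 8 \left(Z + Z\right)^{2} = 8 \left(2 Z\right)^{2} = 8 \cdot 4 Z^{2} = 32 Z^{2}$)
$\frac{1}{8933249 + R{\left(6 \right)} 141137} = \frac{1}{8933249 + 32 \cdot 6^{2} \cdot 141137} = \frac{1}{8933249 + 32 \cdot 36 \cdot 141137} = \frac{1}{8933249 + 1152 \cdot 141137} = \frac{1}{8933249 + 162589824} = \frac{1}{171523073}$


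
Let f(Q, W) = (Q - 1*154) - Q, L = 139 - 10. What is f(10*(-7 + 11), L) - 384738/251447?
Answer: -39107576/251447 ≈ -155.53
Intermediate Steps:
L = 129
f(Q, W) = -154 (f(Q, W) = (Q - 154) - Q = (-154 + Q) - Q = -154)
f(10*(-7 + 11), L) - 384738/251447 = -154 - 384738/251447 = -39107576/251447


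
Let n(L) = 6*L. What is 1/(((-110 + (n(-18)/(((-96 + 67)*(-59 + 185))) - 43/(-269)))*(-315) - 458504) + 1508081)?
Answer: 7801/8457589392 ≈ 9.2237e-7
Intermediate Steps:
1/(((-110 + (n(-18)/(((-96 + 67)*(-59 + 185))) - 43/(-269)))*(-315) - 458504) + 1508081) = 1/(((-110 + ((6*(-18))/(((-96 + 67)*(-59 + 185))) - 43/(-269)))*(-315) - 458504) + 1508081) = 1/(((-110 + (-108/((-29*126)) - 43*(-1/269)))*(-315) - 458504) + 1508081) = 1/(((-110 + (-108/(-3654) + 43/269))*(-315) - 458504) + 1508081) = 1/(((-110 + (-108*(-1/3654) + 43/269))*(-315) - 458504) + 1508081) = 1/(((-110 + (6/203 + 43/269))*(-315) - 458504) + 1508081) = 1/(((-110 + 10343/54607)*(-315) - 458504) + 1508081) = 1/((-5996427/54607*(-315) - 458504) + 1508081) = 1/((269839215/7801 - 458504) + 1508081) = 1/(-3306950489/7801 + 1508081) = 1/(8457589392/7801) = 7801/8457589392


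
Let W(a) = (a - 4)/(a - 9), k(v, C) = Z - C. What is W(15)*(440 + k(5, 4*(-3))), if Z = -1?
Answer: 4961/6 ≈ 826.83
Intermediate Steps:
k(v, C) = -1 - C
W(a) = (-4 + a)/(-9 + a)
W(15)*(440 + k(5, 4*(-3))) = ((-4 + 15)/(-9 + 15))*(440 + (-1 - 4*(-3))) = (11/6)*(440 + (-1 - 1*(-12))) = ((⅙)*11)*(440 + (-1 + 12)) = 11*(440 + 11)/6 = (11/6)*451 = 4961/6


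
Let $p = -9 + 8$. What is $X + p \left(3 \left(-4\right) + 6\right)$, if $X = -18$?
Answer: $-12$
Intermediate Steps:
$p = -1$
$X + p \left(3 \left(-4\right) + 6\right) = -18 - \left(3 \left(-4\right) + 6\right) = -18 - \left(-12 + 6\right) = -18 - -6 = -18 + 6 = -12$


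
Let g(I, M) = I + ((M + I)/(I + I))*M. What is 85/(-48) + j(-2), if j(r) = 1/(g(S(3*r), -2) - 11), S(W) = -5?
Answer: -2545/1392 ≈ -1.8283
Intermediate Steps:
g(I, M) = I + M*(I + M)/(2*I) (g(I, M) = I + ((I + M)/((2*I)))*M = I + ((I + M)*(1/(2*I)))*M = I + ((I + M)/(2*I))*M = I + M*(I + M)/(2*I))
j(r) = -5/87 (j(r) = 1/((-5 + (½)*(-2) + (½)*(-2)²/(-5)) - 11) = 1/((-5 - 1 + (½)*(-⅕)*4) - 11) = 1/((-5 - 1 - ⅖) - 11) = 1/(-32/5 - 11) = 1/(-87/5) = -5/87)
85/(-48) + j(-2) = 85/(-48) - 5/87 = -1/48*85 - 5/87 = -85/48 - 5/87 = -2545/1392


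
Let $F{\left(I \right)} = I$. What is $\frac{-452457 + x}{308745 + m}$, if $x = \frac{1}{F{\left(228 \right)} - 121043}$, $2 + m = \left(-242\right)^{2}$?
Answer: $- \frac{54663592456}{44376195205} \approx -1.2318$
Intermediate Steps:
$m = 58562$ ($m = -2 + \left(-242\right)^{2} = -2 + 58564 = 58562$)
$x = - \frac{1}{120815}$ ($x = \frac{1}{228 - 121043} = \frac{1}{-120815} = - \frac{1}{120815} \approx -8.2771 \cdot 10^{-6}$)
$\frac{-452457 + x}{308745 + m} = \frac{-452457 - \frac{1}{120815}}{308745 + 58562} = - \frac{54663592456}{120815 \cdot 367307} = \left(- \frac{54663592456}{120815}\right) \frac{1}{367307} = - \frac{54663592456}{44376195205}$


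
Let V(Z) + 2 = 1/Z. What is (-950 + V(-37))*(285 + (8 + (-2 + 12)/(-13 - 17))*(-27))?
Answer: -2747550/37 ≈ -74258.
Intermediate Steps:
V(Z) = -2 + 1/Z
(-950 + V(-37))*(285 + (8 + (-2 + 12)/(-13 - 17))*(-27)) = (-950 + (-2 + 1/(-37)))*(285 + (8 + (-2 + 12)/(-13 - 17))*(-27)) = (-950 + (-2 - 1/37))*(285 + (8 + 10/(-30))*(-27)) = (-950 - 75/37)*(285 + (8 + 10*(-1/30))*(-27)) = -35225*(285 + (8 - ⅓)*(-27))/37 = -35225*(285 + (23/3)*(-27))/37 = -35225*(285 - 207)/37 = -35225/37*78 = -2747550/37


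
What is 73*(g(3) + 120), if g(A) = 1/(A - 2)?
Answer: 8833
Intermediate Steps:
g(A) = 1/(-2 + A)
73*(g(3) + 120) = 73*(1/(-2 + 3) + 120) = 73*(1/1 + 120) = 73*(1 + 120) = 73*121 = 8833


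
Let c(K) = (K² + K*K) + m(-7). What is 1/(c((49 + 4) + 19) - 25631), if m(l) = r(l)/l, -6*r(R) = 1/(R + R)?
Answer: -588/8974645 ≈ -6.5518e-5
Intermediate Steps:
r(R) = -1/(12*R) (r(R) = -1/(6*(R + R)) = -1/(2*R)/6 = -1/(12*R))
m(l) = -1/(12*l²) (m(l) = (-1/(12*l))/l = -1/(12*l²))
c(K) = -1/588 + 2*K² (c(K) = (K² + K*K) - 1/12/(-7)² = (K² + K²) - 1/12*1/49 = 2*K² - 1/588 = -1/588 + 2*K²)
1/(c((49 + 4) + 19) - 25631) = 1/((-1/588 + 2*((49 + 4) + 19)²) - 25631) = 1/((-1/588 + 2*(53 + 19)²) - 25631) = 1/((-1/588 + 2*72²) - 25631) = 1/((-1/588 + 2*5184) - 25631) = 1/((-1/588 + 10368) - 25631) = 1/(6096383/588 - 25631) = 1/(-8974645/588) = -588/8974645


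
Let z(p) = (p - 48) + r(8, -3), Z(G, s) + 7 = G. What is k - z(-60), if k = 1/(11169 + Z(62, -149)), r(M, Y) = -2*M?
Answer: 1391777/11224 ≈ 124.00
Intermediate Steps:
Z(G, s) = -7 + G
k = 1/11224 (k = 1/(11169 + (-7 + 62)) = 1/(11169 + 55) = 1/11224 ≈ 8.9095e-5)
z(p) = -64 + p (z(p) = (p - 48) - 2*8 = (-48 + p) - 16 = -64 + p)
k - z(-60) = 1/11224 - (-64 - 60) = 1/11224 - 1*(-124) = 1/11224 + 124 = 1391777/11224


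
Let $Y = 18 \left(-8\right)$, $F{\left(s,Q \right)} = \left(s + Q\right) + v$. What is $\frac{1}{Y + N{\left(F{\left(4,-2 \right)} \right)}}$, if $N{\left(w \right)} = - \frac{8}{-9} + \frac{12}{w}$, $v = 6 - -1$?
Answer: $- \frac{9}{1276} \approx -0.0070533$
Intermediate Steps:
$v = 7$ ($v = 6 + 1 = 7$)
$F{\left(s,Q \right)} = 7 + Q + s$ ($F{\left(s,Q \right)} = \left(s + Q\right) + 7 = \left(Q + s\right) + 7 = 7 + Q + s$)
$Y = -144$
$N{\left(w \right)} = \frac{8}{9} + \frac{12}{w}$ ($N{\left(w \right)} = \left(-8\right) \left(- \frac{1}{9}\right) + \frac{12}{w} = \frac{8}{9} + \frac{12}{w}$)
$\frac{1}{Y + N{\left(F{\left(4,-2 \right)} \right)}} = \frac{1}{-144 + \left(\frac{8}{9} + \frac{12}{7 - 2 + 4}\right)} = \frac{1}{-144 + \left(\frac{8}{9} + \frac{12}{9}\right)} = \frac{1}{-144 + \left(\frac{8}{9} + 12 \cdot \frac{1}{9}\right)} = \frac{1}{-144 + \left(\frac{8}{9} + \frac{4}{3}\right)} = \frac{1}{-144 + \frac{20}{9}} = \frac{1}{- \frac{1276}{9}} = - \frac{9}{1276}$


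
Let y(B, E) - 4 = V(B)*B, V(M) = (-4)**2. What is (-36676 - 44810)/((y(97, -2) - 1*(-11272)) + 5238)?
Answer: -13581/3011 ≈ -4.5105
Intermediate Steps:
V(M) = 16
y(B, E) = 4 + 16*B
(-36676 - 44810)/((y(97, -2) - 1*(-11272)) + 5238) = (-36676 - 44810)/(((4 + 16*97) - 1*(-11272)) + 5238) = -81486/(((4 + 1552) + 11272) + 5238) = -81486/((1556 + 11272) + 5238) = -81486/(12828 + 5238) = -81486/18066 = -81486*1/18066 = -13581/3011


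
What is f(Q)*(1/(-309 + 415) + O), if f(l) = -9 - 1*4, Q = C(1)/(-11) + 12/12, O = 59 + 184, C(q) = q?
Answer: -334867/106 ≈ -3159.1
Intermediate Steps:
O = 243
Q = 10/11 (Q = 1/(-11) + 12/12 = 1*(-1/11) + 12*(1/12) = -1/11 + 1 = 10/11 ≈ 0.90909)
f(l) = -13 (f(l) = -9 - 4 = -13)
f(Q)*(1/(-309 + 415) + O) = -13*(1/(-309 + 415) + 243) = -13*(1/106 + 243) = -13*25759/106 = -334867/106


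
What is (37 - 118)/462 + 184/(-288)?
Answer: -2257/2772 ≈ -0.81421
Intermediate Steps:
(37 - 118)/462 + 184/(-288) = -81*1/462 + 184*(-1/288) = -27/154 - 23/36 = -2257/2772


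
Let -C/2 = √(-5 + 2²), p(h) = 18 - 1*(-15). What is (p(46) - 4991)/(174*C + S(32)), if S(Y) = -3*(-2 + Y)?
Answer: 335/97 - 3886*I/291 ≈ 3.4536 - 13.354*I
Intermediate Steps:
p(h) = 33 (p(h) = 18 + 15 = 33)
S(Y) = 6 - 3*Y
C = -2*I (C = -2*√(-5 + 2²) = -2*√(-5 + 4) = -2*I ≈ -2.0*I)
(p(46) - 4991)/(174*C + S(32)) = (33 - 4991)/(174*(-2*I) + (6 - 3*32)) = -4958/(-348*I + (6 - 96)) = -4958/(-348*I - 90) = -4958*(-90 + 348*I)/129204 = -67*(-90 + 348*I)/1746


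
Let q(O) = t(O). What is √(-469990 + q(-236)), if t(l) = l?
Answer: I*√470226 ≈ 685.73*I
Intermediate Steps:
q(O) = O
√(-469990 + q(-236)) = √(-469990 - 236) = √(-470226) = I*√470226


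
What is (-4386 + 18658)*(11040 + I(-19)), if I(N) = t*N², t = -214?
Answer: -945006208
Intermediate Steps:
I(N) = -214*N²
(-4386 + 18658)*(11040 + I(-19)) = (-4386 + 18658)*(11040 - 214*(-19)²) = 14272*(11040 - 214*361) = 14272*(11040 - 77254) = 14272*(-66214) = -945006208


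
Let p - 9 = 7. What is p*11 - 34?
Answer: 142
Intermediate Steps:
p = 16 (p = 9 + 7 = 16)
p*11 - 34 = 16*11 - 34 = 176 - 34 = 142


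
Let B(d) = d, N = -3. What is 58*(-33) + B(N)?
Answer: -1917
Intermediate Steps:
58*(-33) + B(N) = 58*(-33) - 3 = -1914 - 3 = -1917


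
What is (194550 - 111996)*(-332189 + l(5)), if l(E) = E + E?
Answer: -27422705166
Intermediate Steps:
l(E) = 2*E
(194550 - 111996)*(-332189 + l(5)) = (194550 - 111996)*(-332189 + 2*5) = 82554*(-332189 + 10) = 82554*(-332179) = -27422705166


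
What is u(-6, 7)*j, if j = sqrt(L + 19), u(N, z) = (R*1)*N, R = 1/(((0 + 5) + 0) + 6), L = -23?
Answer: -12*I/11 ≈ -1.0909*I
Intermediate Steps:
R = 1/11 (R = 1/((5 + 0) + 6) = 1/(5 + 6) = 1/11 ≈ 0.090909)
u(N, z) = N/11 (u(N, z) = ((1/11)*1)*N = N/11)
j = 2*I (j = sqrt(-23 + 19) = sqrt(-4) = 2*I ≈ 2.0*I)
u(-6, 7)*j = ((1/11)*(-6))*(2*I) = -12*I/11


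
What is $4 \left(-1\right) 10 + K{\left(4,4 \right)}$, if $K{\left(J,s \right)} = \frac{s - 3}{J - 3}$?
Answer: $-39$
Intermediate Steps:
$K{\left(J,s \right)} = \frac{-3 + s}{-3 + J}$
$4 \left(-1\right) 10 + K{\left(4,4 \right)} = 4 \left(-1\right) 10 + \frac{-3 + 4}{-3 + 4} = \left(-4\right) 10 + 1^{-1} \cdot 1 = -40 + 1 \cdot 1 = -40 + 1 = -39$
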